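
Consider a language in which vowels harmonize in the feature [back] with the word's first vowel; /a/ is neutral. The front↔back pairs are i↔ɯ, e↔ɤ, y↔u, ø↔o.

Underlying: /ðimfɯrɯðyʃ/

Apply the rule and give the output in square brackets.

[ðimfiriðyʃ]

/ɯ/ harmonizes with /i/ ([-back]) → [i]
/ɯ/ harmonizes with /i/ ([-back]) → [i]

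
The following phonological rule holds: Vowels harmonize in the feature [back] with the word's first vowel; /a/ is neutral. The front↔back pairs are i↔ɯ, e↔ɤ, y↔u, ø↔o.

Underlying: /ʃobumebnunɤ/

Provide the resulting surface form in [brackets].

[ʃobumɤbnunɤ]

/e/ harmonizes with /o/ ([+back]) → [ɤ]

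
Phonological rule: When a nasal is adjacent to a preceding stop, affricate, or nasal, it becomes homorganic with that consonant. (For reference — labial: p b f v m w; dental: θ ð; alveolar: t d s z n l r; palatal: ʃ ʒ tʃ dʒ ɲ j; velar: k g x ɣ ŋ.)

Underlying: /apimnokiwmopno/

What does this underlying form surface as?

/n/ after /m/ (labial) → [m]
/n/ after /p/ (labial) → [m]

[apimmokiwmopmo]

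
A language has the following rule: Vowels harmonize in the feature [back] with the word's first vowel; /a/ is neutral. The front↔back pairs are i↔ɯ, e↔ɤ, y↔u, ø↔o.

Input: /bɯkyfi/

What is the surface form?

[bɯkufɯ]

/y/ harmonizes with /ɯ/ ([+back]) → [u]
/i/ harmonizes with /ɯ/ ([+back]) → [ɯ]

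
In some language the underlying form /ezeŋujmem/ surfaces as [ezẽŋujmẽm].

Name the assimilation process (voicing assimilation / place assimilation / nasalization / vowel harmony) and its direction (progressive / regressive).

/e/→[ẽ] /e/→[ẽ].
Each target copies a feature from the following segment, so the direction is regressive.

nasalization, regressive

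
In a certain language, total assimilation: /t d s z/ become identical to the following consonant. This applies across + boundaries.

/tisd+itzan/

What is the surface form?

/s/ before /d/ → [d] (total assimilation)
/t/ before /z/ → [z] (total assimilation)

[tidd+izzan]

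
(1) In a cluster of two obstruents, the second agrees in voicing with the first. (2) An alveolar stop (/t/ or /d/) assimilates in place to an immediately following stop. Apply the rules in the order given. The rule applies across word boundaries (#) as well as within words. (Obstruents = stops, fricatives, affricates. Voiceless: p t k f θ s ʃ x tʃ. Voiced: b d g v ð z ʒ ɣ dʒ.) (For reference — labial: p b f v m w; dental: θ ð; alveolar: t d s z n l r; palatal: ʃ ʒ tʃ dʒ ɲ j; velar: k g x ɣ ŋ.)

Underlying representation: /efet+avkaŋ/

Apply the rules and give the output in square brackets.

Rule 1: /k/ after /v/ (voiced) → [g]
After rule 1: efet+avgaŋ
Rule 2: no segment meets the rule's conditions; no change.

[efet+avgaŋ]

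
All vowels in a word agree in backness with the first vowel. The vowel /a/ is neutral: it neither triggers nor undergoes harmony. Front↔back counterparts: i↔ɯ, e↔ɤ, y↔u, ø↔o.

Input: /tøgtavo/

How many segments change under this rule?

/o/ harmonizes with /ø/ ([-back]) → [ø]
1 segment changes.

1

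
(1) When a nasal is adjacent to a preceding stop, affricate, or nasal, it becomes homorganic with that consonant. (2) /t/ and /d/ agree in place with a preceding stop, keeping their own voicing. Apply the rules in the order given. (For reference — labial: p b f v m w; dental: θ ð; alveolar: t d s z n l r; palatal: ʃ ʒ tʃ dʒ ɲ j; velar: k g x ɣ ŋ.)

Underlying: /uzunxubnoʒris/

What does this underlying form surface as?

Rule 1: /n/ after /b/ (labial) → [m]
After rule 1: uzunxubmoʒris
Rule 2: no segment meets the rule's conditions; no change.

[uzunxubmoʒris]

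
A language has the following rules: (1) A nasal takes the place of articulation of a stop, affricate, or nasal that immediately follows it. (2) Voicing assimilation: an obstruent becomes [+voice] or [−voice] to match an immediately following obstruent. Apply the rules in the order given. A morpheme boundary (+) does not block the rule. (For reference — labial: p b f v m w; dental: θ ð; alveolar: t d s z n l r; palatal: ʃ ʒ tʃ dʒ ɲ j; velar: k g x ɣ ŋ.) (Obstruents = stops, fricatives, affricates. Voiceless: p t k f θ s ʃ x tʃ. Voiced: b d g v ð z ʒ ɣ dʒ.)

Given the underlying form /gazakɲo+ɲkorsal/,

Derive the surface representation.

[gazakɲo+ŋkorsal]

Rule 1: /ɲ/ before /k/ (velar) → [ŋ]
After rule 1: gazakɲo+ŋkorsal
Rule 2: no segment meets the rule's conditions; no change.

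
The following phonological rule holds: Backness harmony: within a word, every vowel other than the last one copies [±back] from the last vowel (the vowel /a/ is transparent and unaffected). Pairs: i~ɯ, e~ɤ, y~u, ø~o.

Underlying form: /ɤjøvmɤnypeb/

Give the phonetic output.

[ejøvmenypeb]

/ɤ/ harmonizes with /e/ ([-back]) → [e]
/ɤ/ harmonizes with /e/ ([-back]) → [e]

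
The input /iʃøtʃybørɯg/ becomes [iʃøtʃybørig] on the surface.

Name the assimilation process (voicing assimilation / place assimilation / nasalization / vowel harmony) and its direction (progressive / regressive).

/ɯ/→[i].
Vowels agree with the first vowel, so the harmony is progressive.

vowel harmony, progressive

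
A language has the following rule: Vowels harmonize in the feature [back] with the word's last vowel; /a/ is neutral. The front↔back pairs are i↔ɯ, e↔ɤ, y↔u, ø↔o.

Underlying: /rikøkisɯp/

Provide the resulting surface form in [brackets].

[rɯkokɯsɯp]

/i/ harmonizes with /ɯ/ ([+back]) → [ɯ]
/ø/ harmonizes with /ɯ/ ([+back]) → [o]
/i/ harmonizes with /ɯ/ ([+back]) → [ɯ]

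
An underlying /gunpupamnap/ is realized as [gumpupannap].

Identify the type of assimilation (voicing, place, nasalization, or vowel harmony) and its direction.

/n/→[m] /m/→[n].
Each target copies a feature from the following segment, so the direction is regressive.

place assimilation, regressive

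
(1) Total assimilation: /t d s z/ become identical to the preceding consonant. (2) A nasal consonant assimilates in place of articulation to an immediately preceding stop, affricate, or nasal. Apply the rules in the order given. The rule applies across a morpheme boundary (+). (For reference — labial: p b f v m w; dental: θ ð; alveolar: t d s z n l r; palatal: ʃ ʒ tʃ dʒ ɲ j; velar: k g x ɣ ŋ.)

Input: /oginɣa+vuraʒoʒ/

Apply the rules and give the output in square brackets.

[oginɣa+vuraʒoʒ]

Rule 1: no segment meets the rule's conditions; no change.
After rule 1: oginɣa+vuraʒoʒ
Rule 2: no segment meets the rule's conditions; no change.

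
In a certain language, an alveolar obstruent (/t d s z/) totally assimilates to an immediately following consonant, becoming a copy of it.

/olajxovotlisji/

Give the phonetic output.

/t/ before /l/ → [l] (total assimilation)
/s/ before /j/ → [j] (total assimilation)

[olajxovollijji]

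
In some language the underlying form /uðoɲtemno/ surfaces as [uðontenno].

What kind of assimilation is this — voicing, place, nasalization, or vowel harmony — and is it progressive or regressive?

/ɲ/→[n] /m/→[n].
Each target copies a feature from the following segment, so the direction is regressive.

place assimilation, regressive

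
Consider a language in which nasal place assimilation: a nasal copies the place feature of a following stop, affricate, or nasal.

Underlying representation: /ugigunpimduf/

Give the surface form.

[ugigumpinduf]

/n/ before /p/ (labial) → [m]
/m/ before /d/ (alveolar) → [n]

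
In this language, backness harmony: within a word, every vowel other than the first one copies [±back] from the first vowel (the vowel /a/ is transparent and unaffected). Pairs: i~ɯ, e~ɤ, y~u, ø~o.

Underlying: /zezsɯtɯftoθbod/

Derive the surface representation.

/ɯ/ harmonizes with /e/ ([-back]) → [i]
/ɯ/ harmonizes with /e/ ([-back]) → [i]
/o/ harmonizes with /e/ ([-back]) → [ø]
/o/ harmonizes with /e/ ([-back]) → [ø]

[zezsitiftøθbød]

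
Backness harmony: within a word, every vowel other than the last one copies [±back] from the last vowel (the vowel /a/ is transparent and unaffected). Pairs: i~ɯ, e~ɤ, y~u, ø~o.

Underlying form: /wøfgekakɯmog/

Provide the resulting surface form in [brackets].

[wofgɤkakɯmog]

/ø/ harmonizes with /o/ ([+back]) → [o]
/e/ harmonizes with /o/ ([+back]) → [ɤ]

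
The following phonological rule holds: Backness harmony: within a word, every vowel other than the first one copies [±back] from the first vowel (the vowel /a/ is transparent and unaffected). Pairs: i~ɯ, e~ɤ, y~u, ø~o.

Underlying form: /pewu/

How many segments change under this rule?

1

/u/ harmonizes with /e/ ([-back]) → [y]
1 segment changes.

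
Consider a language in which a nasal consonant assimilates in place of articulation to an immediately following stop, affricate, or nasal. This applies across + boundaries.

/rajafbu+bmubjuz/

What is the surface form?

no segment meets the rule's conditions; no change.

[rajafbu+bmubjuz]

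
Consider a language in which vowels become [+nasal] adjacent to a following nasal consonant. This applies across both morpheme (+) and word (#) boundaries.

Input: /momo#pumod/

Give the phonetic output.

/o/ before nasal /m/ → [õ]
/u/ before nasal /m/ → [ũ]

[mõmo#pũmod]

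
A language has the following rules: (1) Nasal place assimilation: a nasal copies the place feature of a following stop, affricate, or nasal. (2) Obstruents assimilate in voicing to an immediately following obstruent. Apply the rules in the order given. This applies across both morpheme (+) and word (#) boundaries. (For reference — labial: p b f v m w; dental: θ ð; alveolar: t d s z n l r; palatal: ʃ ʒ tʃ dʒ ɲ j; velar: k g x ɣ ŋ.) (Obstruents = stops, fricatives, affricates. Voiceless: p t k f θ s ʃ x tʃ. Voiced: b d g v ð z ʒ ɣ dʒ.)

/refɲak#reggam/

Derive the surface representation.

Rule 1: no segment meets the rule's conditions; no change.
After rule 1: refɲak#reggam
Rule 2: no segment meets the rule's conditions; no change.

[refɲak#reggam]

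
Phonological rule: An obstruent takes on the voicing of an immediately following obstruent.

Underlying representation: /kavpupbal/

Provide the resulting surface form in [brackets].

/v/ before /p/ (voiceless) → [f]
/p/ before /b/ (voiced) → [b]

[kafpubbal]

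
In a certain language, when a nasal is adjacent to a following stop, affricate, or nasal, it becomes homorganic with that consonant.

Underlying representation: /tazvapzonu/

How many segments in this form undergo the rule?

0

No segment meets the rule's conditions.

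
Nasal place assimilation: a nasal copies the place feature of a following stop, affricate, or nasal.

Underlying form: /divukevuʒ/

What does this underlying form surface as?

[divukevuʒ]

no segment meets the rule's conditions; no change.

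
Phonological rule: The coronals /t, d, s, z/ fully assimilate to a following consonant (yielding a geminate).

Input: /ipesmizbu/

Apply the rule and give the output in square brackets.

/s/ before /m/ → [m] (total assimilation)
/z/ before /b/ → [b] (total assimilation)

[ipemmibbu]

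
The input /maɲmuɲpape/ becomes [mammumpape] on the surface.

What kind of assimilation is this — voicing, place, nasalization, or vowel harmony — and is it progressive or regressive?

place assimilation, regressive

/ɲ/→[m] /ɲ/→[m].
Each target copies a feature from the following segment, so the direction is regressive.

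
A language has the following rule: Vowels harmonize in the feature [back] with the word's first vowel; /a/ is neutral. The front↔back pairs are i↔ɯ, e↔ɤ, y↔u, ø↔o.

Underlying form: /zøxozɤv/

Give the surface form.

[zøxøzev]

/o/ harmonizes with /ø/ ([-back]) → [ø]
/ɤ/ harmonizes with /ø/ ([-back]) → [e]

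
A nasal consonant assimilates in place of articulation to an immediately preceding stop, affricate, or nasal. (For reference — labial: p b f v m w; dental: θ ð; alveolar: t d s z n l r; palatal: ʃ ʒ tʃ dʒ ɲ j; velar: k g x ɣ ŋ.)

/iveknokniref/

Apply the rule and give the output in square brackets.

[ivekŋokŋiref]

/n/ after /k/ (velar) → [ŋ]
/n/ after /k/ (velar) → [ŋ]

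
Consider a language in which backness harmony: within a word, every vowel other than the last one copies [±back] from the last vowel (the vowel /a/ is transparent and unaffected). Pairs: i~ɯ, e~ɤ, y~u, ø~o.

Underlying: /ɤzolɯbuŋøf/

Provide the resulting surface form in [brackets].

/ɤ/ harmonizes with /ø/ ([-back]) → [e]
/o/ harmonizes with /ø/ ([-back]) → [ø]
/ɯ/ harmonizes with /ø/ ([-back]) → [i]
/u/ harmonizes with /ø/ ([-back]) → [y]

[ezølibyŋøf]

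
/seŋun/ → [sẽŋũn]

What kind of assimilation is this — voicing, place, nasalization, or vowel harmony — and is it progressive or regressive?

nasalization, regressive

/e/→[ẽ] /u/→[ũ].
Each target copies a feature from the following segment, so the direction is regressive.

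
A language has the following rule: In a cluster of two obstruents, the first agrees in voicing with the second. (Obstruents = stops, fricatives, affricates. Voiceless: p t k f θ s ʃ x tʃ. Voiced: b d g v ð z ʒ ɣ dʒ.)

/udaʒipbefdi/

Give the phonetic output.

/p/ before /b/ (voiced) → [b]
/f/ before /d/ (voiced) → [v]

[udaʒibbevdi]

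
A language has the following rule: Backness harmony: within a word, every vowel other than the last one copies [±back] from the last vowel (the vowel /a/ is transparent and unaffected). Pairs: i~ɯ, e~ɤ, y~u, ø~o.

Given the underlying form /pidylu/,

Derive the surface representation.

[pɯdulu]

/i/ harmonizes with /u/ ([+back]) → [ɯ]
/y/ harmonizes with /u/ ([+back]) → [u]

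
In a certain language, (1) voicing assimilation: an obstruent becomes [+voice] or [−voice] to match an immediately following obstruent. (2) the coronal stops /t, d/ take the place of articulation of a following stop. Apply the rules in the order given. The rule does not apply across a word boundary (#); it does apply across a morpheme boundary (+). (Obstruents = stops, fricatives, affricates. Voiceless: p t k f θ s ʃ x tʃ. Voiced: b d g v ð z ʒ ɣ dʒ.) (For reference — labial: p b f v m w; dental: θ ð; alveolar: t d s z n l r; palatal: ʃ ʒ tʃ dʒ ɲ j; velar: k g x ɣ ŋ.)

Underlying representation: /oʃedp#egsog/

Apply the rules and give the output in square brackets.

Rule 1: /d/ before /p/ (voiceless) → [t]
Rule 1: /g/ before /s/ (voiceless) → [k]
After rule 1: oʃetp#eksog
Rule 2: /t/ before /p/ (labial) → [p]

[oʃepp#eksog]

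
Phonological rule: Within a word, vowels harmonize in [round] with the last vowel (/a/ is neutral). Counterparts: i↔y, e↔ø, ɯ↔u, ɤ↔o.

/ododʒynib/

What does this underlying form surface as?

/o/ harmonizes with /i/ ([-round]) → [ɤ]
/o/ harmonizes with /i/ ([-round]) → [ɤ]
/y/ harmonizes with /i/ ([-round]) → [i]

[ɤdɤdʒinib]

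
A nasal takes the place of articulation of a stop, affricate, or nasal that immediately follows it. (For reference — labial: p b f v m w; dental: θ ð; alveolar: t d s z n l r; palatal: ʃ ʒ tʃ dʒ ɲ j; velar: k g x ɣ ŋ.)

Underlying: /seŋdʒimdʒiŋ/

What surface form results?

[seɲdʒiɲdʒiŋ]

/ŋ/ before /dʒ/ (palatal) → [ɲ]
/m/ before /dʒ/ (palatal) → [ɲ]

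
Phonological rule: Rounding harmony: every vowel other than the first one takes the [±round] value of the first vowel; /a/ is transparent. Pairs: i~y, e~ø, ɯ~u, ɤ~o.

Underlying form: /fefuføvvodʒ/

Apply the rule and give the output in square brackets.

[fefɯfevvɤdʒ]

/u/ harmonizes with /e/ ([-round]) → [ɯ]
/ø/ harmonizes with /e/ ([-round]) → [e]
/o/ harmonizes with /e/ ([-round]) → [ɤ]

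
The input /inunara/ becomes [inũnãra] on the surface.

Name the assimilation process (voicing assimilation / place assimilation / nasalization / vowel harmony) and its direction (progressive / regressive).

/u/→[ũ] /a/→[ã].
Each target copies a feature from the preceding segment, so the direction is progressive.

nasalization, progressive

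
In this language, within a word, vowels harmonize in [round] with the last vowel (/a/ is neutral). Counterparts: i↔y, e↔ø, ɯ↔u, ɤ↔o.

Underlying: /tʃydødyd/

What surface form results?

no segment meets the rule's conditions; no change.

[tʃydødyd]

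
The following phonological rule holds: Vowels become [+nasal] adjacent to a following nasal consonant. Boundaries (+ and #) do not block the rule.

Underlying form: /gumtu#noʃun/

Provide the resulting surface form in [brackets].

/u/ before nasal /m/ → [ũ]
/u/ before nasal /n/ → [ũ]
/u/ before nasal /n/ → [ũ]

[gũmtũ#noʃũn]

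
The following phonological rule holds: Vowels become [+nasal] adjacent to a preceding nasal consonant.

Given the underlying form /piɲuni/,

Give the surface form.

/u/ after nasal /ɲ/ → [ũ]
/i/ after nasal /n/ → [ĩ]

[piɲũnĩ]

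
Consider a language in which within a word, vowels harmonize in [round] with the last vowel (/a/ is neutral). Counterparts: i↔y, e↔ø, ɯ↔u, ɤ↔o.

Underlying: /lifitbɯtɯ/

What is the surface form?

[lifitbɯtɯ]

no segment meets the rule's conditions; no change.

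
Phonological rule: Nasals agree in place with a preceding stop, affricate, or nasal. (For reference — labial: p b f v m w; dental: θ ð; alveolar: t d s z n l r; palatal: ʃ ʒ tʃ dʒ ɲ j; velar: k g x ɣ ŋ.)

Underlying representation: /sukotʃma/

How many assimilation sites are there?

1

/m/ after /tʃ/ (palatal) → [ɲ]
1 segment changes.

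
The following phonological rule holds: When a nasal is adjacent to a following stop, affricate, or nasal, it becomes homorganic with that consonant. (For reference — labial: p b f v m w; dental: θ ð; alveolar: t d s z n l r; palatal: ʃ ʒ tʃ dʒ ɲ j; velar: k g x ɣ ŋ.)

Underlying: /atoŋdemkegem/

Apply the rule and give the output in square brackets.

[atondeŋkegem]

/ŋ/ before /d/ (alveolar) → [n]
/m/ before /k/ (velar) → [ŋ]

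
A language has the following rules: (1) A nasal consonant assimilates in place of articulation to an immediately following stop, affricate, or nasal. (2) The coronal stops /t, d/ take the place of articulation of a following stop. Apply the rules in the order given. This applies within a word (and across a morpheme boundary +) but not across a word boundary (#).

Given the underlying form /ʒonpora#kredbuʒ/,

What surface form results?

[ʒompora#krebbuʒ]

Rule 1: /n/ before /p/ (labial) → [m]
After rule 1: ʒompora#kredbuʒ
Rule 2: /d/ before /b/ (labial) → [b]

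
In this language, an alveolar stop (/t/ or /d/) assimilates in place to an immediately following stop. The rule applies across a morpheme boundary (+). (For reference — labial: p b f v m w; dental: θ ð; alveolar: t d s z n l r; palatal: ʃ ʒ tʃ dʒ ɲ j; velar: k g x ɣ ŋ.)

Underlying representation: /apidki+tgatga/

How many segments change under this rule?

3

/d/ before /k/ (velar) → [g]
/t/ before /g/ (velar) → [k]
/t/ before /g/ (velar) → [k]
3 segments change.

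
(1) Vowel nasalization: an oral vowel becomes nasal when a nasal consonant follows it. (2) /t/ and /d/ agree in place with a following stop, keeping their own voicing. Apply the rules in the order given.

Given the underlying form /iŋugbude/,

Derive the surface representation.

[ĩŋugbude]

Rule 1: /i/ before nasal /ŋ/ → [ĩ]
After rule 1: ĩŋugbude
Rule 2: no segment meets the rule's conditions; no change.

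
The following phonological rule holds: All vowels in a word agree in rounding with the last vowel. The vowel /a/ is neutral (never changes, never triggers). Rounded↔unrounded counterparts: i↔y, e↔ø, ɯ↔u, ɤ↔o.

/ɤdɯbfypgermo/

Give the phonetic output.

/ɤ/ harmonizes with /o/ ([+round]) → [o]
/ɯ/ harmonizes with /o/ ([+round]) → [u]
/e/ harmonizes with /o/ ([+round]) → [ø]

[odubfypgørmo]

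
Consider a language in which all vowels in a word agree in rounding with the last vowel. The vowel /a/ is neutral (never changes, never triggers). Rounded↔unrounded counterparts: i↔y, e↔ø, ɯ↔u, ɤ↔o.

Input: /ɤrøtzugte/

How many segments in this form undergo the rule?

/ø/ harmonizes with /e/ ([-round]) → [e]
/u/ harmonizes with /e/ ([-round]) → [ɯ]
2 segments change.

2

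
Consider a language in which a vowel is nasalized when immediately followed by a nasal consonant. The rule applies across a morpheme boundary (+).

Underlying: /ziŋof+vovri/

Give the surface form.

[zĩŋof+vovri]

/i/ before nasal /ŋ/ → [ĩ]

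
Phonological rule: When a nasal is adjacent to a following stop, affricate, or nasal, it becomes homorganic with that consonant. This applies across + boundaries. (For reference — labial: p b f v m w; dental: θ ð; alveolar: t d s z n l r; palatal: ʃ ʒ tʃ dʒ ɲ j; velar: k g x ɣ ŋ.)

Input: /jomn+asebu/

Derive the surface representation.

[jonn+asebu]

/m/ before /n/ (alveolar) → [n]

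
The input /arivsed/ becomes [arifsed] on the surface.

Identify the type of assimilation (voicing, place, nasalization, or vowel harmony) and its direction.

voicing assimilation, regressive

/v/→[f].
Each target copies a feature from the following segment, so the direction is regressive.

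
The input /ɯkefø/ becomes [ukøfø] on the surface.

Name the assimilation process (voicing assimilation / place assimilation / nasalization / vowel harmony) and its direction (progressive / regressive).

vowel harmony, regressive

/ɯ/→[u] /e/→[ø].
Vowels agree with the last vowel, so the harmony is regressive.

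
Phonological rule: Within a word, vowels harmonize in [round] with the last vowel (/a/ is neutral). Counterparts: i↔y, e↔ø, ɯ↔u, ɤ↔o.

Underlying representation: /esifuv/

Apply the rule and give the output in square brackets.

[øsyfuv]

/e/ harmonizes with /u/ ([+round]) → [ø]
/i/ harmonizes with /u/ ([+round]) → [y]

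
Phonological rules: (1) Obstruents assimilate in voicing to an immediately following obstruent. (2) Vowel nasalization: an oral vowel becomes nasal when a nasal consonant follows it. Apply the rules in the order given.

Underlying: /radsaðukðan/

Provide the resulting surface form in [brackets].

Rule 1: /d/ before /s/ (voiceless) → [t]
Rule 1: /k/ before /ð/ (voiced) → [g]
After rule 1: ratsaðugðan
Rule 2: /a/ before nasal /n/ → [ã]

[ratsaðugðãn]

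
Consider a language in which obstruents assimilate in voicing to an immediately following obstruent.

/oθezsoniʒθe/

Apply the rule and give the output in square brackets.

/z/ before /s/ (voiceless) → [s]
/ʒ/ before /θ/ (voiceless) → [ʃ]

[oθessoniʃθe]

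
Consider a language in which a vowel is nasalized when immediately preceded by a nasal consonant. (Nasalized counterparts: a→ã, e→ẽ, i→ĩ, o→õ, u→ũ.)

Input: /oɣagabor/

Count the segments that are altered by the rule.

0

No segment meets the rule's conditions.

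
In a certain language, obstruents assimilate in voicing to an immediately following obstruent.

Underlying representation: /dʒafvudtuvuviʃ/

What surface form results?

[dʒavvuttuvuviʃ]

/f/ before /v/ (voiced) → [v]
/d/ before /t/ (voiceless) → [t]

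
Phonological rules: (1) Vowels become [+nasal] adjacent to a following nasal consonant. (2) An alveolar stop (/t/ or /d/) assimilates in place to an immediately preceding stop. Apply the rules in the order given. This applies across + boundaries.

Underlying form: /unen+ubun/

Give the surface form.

Rule 1: /u/ before nasal /n/ → [ũ]
Rule 1: /e/ before nasal /n/ → [ẽ]
Rule 1: /u/ before nasal /n/ → [ũ]
After rule 1: ũnẽn+ubũn
Rule 2: no segment meets the rule's conditions; no change.

[ũnẽn+ubũn]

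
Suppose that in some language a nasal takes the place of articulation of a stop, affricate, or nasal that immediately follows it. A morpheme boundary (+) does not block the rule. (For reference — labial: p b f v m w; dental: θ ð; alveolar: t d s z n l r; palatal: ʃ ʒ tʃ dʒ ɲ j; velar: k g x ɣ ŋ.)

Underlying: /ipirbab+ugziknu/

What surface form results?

no segment meets the rule's conditions; no change.

[ipirbab+ugziknu]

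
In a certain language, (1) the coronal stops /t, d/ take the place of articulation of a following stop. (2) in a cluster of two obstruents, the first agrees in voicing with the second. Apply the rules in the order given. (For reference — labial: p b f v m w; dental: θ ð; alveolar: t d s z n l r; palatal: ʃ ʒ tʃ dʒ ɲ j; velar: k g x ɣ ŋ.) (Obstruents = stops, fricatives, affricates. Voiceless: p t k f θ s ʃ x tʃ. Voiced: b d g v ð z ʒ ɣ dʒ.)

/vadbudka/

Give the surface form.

[vabbukka]

Rule 1: /d/ before /b/ (labial) → [b]
Rule 1: /d/ before /k/ (velar) → [g]
After rule 1: vabbugka
Rule 2: /g/ before /k/ (voiceless) → [k]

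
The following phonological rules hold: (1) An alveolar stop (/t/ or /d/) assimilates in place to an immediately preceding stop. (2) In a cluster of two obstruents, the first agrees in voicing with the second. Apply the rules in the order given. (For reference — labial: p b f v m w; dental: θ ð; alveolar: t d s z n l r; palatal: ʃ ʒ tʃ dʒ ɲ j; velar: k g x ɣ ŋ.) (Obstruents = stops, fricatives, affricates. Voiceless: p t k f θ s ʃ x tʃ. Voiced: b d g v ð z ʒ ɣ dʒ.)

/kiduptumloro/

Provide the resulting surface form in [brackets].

[kiduppumloro]

Rule 1: /t/ after /p/ (labial) → [p]
After rule 1: kiduppumloro
Rule 2: no segment meets the rule's conditions; no change.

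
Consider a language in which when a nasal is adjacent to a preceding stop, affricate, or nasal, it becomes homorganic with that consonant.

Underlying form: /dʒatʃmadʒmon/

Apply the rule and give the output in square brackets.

/m/ after /tʃ/ (palatal) → [ɲ]
/m/ after /dʒ/ (palatal) → [ɲ]

[dʒatʃɲadʒɲon]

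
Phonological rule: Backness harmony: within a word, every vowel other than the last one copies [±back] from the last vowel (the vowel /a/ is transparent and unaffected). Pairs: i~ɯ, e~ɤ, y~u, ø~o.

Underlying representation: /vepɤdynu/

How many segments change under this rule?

/e/ harmonizes with /u/ ([+back]) → [ɤ]
/y/ harmonizes with /u/ ([+back]) → [u]
2 segments change.

2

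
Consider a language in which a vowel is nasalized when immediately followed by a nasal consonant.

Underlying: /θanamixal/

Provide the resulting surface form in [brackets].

[θãnãmixal]

/a/ before nasal /n/ → [ã]
/a/ before nasal /m/ → [ã]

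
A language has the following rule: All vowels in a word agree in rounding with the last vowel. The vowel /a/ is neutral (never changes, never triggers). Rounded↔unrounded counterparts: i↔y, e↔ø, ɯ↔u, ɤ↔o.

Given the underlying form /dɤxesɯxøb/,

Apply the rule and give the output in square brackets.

/ɤ/ harmonizes with /ø/ ([+round]) → [o]
/e/ harmonizes with /ø/ ([+round]) → [ø]
/ɯ/ harmonizes with /ø/ ([+round]) → [u]

[doxøsuxøb]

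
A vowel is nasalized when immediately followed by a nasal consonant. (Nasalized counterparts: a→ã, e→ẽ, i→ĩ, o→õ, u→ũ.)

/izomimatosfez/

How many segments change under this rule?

2

/o/ before nasal /m/ → [õ]
/i/ before nasal /m/ → [ĩ]
2 segments change.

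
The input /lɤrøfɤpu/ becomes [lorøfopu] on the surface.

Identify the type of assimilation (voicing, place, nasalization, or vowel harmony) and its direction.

/ɤ/→[o] /ɤ/→[o].
Vowels agree with the last vowel, so the harmony is regressive.

vowel harmony, regressive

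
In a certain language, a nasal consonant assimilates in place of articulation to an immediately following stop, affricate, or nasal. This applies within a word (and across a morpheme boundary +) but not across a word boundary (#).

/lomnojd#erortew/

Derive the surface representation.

/m/ before /n/ (alveolar) → [n]

[lonnojd#erortew]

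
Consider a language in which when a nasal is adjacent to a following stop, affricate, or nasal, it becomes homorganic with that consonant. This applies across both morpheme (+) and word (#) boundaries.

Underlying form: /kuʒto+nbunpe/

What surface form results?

[kuʒto+mbumpe]

/n/ before /b/ (labial) → [m]
/n/ before /p/ (labial) → [m]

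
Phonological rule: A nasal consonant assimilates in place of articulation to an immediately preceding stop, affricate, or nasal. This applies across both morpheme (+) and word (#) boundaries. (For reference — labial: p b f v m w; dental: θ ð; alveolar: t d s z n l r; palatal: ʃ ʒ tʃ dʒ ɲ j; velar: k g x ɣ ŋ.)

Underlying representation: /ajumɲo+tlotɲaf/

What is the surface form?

/ɲ/ after /m/ (labial) → [m]
/ɲ/ after /t/ (alveolar) → [n]

[ajummo+tlotnaf]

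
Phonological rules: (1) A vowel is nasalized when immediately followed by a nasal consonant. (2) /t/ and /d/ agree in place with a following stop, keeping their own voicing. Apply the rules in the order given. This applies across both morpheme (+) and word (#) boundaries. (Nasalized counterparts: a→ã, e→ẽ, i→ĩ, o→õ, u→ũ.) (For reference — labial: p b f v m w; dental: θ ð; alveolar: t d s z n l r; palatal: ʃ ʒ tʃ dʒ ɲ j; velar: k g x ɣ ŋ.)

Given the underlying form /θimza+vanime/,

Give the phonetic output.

Rule 1: /i/ before nasal /m/ → [ĩ]
Rule 1: /a/ before nasal /n/ → [ã]
Rule 1: /i/ before nasal /m/ → [ĩ]
After rule 1: θĩmza+vãnĩme
Rule 2: no segment meets the rule's conditions; no change.

[θĩmza+vãnĩme]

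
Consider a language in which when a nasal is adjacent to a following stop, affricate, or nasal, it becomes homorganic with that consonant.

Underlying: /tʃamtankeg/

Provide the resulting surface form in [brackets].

[tʃantaŋkeg]

/m/ before /t/ (alveolar) → [n]
/n/ before /k/ (velar) → [ŋ]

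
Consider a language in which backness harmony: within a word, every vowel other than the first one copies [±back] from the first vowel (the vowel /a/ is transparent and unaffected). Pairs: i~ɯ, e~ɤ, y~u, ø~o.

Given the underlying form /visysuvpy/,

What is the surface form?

[visysyvpy]

/u/ harmonizes with /i/ ([-back]) → [y]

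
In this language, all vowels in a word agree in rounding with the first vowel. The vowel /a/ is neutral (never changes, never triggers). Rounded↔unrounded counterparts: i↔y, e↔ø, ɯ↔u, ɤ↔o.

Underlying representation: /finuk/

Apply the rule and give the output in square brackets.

/u/ harmonizes with /i/ ([-round]) → [ɯ]

[finɯk]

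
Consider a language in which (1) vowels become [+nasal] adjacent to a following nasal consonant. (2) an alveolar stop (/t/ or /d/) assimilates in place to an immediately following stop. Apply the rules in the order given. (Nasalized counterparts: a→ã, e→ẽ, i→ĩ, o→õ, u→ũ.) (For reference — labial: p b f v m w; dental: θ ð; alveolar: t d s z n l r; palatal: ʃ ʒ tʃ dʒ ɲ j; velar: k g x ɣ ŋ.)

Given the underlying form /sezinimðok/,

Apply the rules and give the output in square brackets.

Rule 1: /i/ before nasal /n/ → [ĩ]
Rule 1: /i/ before nasal /m/ → [ĩ]
After rule 1: sezĩnĩmðok
Rule 2: no segment meets the rule's conditions; no change.

[sezĩnĩmðok]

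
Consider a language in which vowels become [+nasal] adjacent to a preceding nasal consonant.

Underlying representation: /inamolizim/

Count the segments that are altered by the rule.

2

/a/ after nasal /n/ → [ã]
/o/ after nasal /m/ → [õ]
2 segments change.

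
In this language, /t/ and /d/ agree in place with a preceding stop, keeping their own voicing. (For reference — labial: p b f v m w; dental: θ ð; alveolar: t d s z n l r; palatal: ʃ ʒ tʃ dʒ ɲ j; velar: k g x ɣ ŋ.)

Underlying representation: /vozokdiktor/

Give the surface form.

[vozokgikkor]

/d/ after /k/ (velar) → [g]
/t/ after /k/ (velar) → [k]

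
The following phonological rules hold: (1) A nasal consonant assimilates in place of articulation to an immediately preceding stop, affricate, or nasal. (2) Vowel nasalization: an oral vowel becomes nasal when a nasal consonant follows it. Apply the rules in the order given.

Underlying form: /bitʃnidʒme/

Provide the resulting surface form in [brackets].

Rule 1: /n/ after /tʃ/ (palatal) → [ɲ]
Rule 1: /m/ after /dʒ/ (palatal) → [ɲ]
After rule 1: bitʃɲidʒɲe
Rule 2: no segment meets the rule's conditions; no change.

[bitʃɲidʒɲe]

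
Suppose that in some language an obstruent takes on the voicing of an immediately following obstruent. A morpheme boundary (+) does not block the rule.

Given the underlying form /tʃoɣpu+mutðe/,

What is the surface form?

/ɣ/ before /p/ (voiceless) → [x]
/t/ before /ð/ (voiced) → [d]

[tʃoxpu+mudðe]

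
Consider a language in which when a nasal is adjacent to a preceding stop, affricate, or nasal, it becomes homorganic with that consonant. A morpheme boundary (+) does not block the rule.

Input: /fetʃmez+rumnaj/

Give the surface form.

/m/ after /tʃ/ (palatal) → [ɲ]
/n/ after /m/ (labial) → [m]

[fetʃɲez+rummaj]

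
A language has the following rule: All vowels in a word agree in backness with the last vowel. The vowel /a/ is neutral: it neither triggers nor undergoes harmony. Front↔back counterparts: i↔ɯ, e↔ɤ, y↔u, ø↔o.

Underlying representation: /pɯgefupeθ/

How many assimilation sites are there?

/ɯ/ harmonizes with /e/ ([-back]) → [i]
/u/ harmonizes with /e/ ([-back]) → [y]
2 segments change.

2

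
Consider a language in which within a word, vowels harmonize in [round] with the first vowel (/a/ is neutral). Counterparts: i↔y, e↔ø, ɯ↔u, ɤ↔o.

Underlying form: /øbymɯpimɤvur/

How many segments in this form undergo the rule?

3

/ɯ/ harmonizes with /ø/ ([+round]) → [u]
/i/ harmonizes with /ø/ ([+round]) → [y]
/ɤ/ harmonizes with /ø/ ([+round]) → [o]
3 segments change.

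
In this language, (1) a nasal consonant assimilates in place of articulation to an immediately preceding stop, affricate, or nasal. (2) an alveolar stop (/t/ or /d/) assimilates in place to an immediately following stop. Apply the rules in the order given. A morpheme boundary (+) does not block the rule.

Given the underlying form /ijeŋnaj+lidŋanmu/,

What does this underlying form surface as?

[ijeŋŋaj+lidnannu]

Rule 1: /n/ after /ŋ/ (velar) → [ŋ]
Rule 1: /ŋ/ after /d/ (alveolar) → [n]
Rule 1: /m/ after /n/ (alveolar) → [n]
After rule 1: ijeŋŋaj+lidnannu
Rule 2: no segment meets the rule's conditions; no change.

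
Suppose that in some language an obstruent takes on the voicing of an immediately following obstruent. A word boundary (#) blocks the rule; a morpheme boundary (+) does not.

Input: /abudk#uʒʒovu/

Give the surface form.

[abutk#uʒʒovu]

/d/ before /k/ (voiceless) → [t]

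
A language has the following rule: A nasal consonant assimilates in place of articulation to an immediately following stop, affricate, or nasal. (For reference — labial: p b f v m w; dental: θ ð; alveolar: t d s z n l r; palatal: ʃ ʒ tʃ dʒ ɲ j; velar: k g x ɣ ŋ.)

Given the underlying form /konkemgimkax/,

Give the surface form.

/n/ before /k/ (velar) → [ŋ]
/m/ before /g/ (velar) → [ŋ]
/m/ before /k/ (velar) → [ŋ]

[koŋkeŋgiŋkax]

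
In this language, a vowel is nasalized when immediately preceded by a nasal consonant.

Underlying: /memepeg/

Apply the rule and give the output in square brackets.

[mẽmẽpeg]

/e/ after nasal /m/ → [ẽ]
/e/ after nasal /m/ → [ẽ]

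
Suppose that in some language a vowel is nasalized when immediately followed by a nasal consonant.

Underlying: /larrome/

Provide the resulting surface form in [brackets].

[larrõme]

/o/ before nasal /m/ → [õ]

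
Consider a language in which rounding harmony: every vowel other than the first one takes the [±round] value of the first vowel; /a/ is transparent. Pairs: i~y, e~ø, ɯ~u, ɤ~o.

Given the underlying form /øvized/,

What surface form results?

[øvyzød]

/i/ harmonizes with /ø/ ([+round]) → [y]
/e/ harmonizes with /ø/ ([+round]) → [ø]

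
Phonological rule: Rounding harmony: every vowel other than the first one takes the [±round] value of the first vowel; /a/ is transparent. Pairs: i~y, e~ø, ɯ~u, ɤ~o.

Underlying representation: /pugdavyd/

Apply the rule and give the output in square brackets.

no segment meets the rule's conditions; no change.

[pugdavyd]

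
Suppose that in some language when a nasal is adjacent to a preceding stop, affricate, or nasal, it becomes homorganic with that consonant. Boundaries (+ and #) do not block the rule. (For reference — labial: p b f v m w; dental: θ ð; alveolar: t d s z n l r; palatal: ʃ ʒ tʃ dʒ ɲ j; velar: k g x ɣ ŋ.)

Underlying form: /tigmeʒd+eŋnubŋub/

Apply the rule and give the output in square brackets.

[tigŋeʒd+eŋŋubmub]

/m/ after /g/ (velar) → [ŋ]
/n/ after /ŋ/ (velar) → [ŋ]
/ŋ/ after /b/ (labial) → [m]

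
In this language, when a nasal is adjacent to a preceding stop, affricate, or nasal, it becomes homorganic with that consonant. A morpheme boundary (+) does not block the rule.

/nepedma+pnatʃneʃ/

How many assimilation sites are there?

/m/ after /d/ (alveolar) → [n]
/n/ after /p/ (labial) → [m]
/n/ after /tʃ/ (palatal) → [ɲ]
3 segments change.

3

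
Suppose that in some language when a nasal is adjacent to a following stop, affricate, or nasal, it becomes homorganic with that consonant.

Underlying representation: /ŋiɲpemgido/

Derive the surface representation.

[ŋimpeŋgido]

/ɲ/ before /p/ (labial) → [m]
/m/ before /g/ (velar) → [ŋ]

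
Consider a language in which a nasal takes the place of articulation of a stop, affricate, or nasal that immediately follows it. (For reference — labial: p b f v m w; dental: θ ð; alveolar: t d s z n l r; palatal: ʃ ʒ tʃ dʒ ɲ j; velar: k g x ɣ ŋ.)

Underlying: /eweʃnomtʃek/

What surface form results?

[eweʃnoɲtʃek]

/m/ before /tʃ/ (palatal) → [ɲ]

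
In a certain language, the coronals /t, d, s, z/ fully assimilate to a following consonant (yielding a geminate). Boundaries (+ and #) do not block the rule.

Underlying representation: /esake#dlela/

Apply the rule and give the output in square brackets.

[esake#llela]

/d/ before /l/ → [l] (total assimilation)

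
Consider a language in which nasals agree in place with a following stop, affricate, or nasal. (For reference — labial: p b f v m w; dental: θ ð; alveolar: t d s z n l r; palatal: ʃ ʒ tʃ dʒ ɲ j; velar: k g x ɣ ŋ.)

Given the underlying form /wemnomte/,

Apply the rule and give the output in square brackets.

/m/ before /n/ (alveolar) → [n]
/m/ before /t/ (alveolar) → [n]

[wennonte]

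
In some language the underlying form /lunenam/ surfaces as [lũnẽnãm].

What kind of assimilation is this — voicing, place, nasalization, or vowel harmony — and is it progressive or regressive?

nasalization, regressive

/u/→[ũ] /e/→[ẽ] /a/→[ã].
Each target copies a feature from the following segment, so the direction is regressive.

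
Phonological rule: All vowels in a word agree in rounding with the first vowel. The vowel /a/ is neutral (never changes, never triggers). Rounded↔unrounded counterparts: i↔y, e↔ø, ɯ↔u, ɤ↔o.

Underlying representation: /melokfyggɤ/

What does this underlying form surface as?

[melɤkfiggɤ]

/o/ harmonizes with /e/ ([-round]) → [ɤ]
/y/ harmonizes with /e/ ([-round]) → [i]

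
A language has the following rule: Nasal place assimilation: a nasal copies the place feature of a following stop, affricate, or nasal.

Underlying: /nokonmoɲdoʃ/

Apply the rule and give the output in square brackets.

/n/ before /m/ (labial) → [m]
/ɲ/ before /d/ (alveolar) → [n]

[nokommondoʃ]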